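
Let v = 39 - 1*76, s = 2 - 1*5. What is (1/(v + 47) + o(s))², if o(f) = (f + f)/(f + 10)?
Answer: 2809/4900 ≈ 0.57327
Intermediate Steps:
s = -3 (s = 2 - 5 = -3)
v = -37 (v = 39 - 76 = -37)
o(f) = 2*f/(10 + f) (o(f) = (2*f)/(10 + f) = 2*f/(10 + f))
(1/(v + 47) + o(s))² = (1/(-37 + 47) + 2*(-3)/(10 - 3))² = (1/10 + 2*(-3)/7)² = (⅒ + 2*(-3)*(⅐))² = (⅒ - 6/7)² = (-53/70)² = 2809/4900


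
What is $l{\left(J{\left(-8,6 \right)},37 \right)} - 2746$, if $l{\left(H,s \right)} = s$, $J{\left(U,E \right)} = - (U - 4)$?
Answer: $-2709$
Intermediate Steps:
$J{\left(U,E \right)} = 4 - U$ ($J{\left(U,E \right)} = - (-4 + U) = 4 - U$)
$l{\left(J{\left(-8,6 \right)},37 \right)} - 2746 = 37 - 2746 = -2709$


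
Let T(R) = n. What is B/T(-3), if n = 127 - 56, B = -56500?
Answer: -56500/71 ≈ -795.77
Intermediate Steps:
n = 71
T(R) = 71
B/T(-3) = -56500/71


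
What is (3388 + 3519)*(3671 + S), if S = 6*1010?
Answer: 67212017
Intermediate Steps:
S = 6060
(3388 + 3519)*(3671 + S) = (3388 + 3519)*(3671 + 6060) = 6907*9731 = 67212017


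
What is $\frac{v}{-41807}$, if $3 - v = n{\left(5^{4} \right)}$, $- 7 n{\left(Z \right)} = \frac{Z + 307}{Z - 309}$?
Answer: $- \frac{1892}{23119271} \approx -8.1836 \cdot 10^{-5}$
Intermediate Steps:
$n{\left(Z \right)} = - \frac{307 + Z}{7 \left(-309 + Z\right)}$ ($n{\left(Z \right)} = - \frac{\left(Z + 307\right) \frac{1}{Z - 309}}{7} = - \frac{\left(307 + Z\right) \frac{1}{-309 + Z}}{7} = - \frac{\frac{1}{-309 + Z} \left(307 + Z\right)}{7} = - \frac{307 + Z}{7 \left(-309 + Z\right)}$)
$v = \frac{1892}{553}$ ($v = 3 - \frac{-307 - 5^{4}}{7 \left(-309 + 5^{4}\right)} = 3 - \frac{-307 - 625}{7 \left(-309 + 625\right)} = 3 - \frac{-307 - 625}{7 \cdot 316} = 3 - \frac{1}{7} \cdot \frac{1}{316} \left(-932\right) = 3 - - \frac{233}{553} = 3 + \frac{233}{553} = \frac{1892}{553} \approx 3.4213$)
$\frac{v}{-41807} = \frac{1892}{553 \left(-41807\right)} = \frac{1892}{553} \left(- \frac{1}{41807}\right) = - \frac{1892}{23119271}$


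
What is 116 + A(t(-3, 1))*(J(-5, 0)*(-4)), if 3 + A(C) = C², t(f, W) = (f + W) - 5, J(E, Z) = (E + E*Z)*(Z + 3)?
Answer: 2876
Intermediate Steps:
J(E, Z) = (3 + Z)*(E + E*Z) (J(E, Z) = (E + E*Z)*(3 + Z) = (3 + Z)*(E + E*Z))
t(f, W) = -5 + W + f (t(f, W) = (W + f) - 5 = -5 + W + f)
A(C) = -3 + C²
116 + A(t(-3, 1))*(J(-5, 0)*(-4)) = 116 + (-3 + (-5 + 1 - 3)²)*(-5*(3 + 0² + 4*0)*(-4)) = 116 + (-3 + (-7)²)*(-5*(3 + 0 + 0)*(-4)) = 116 + (-3 + 49)*(-5*3*(-4)) = 116 + 46*(-15*(-4)) = 116 + 46*60 = 116 + 2760 = 2876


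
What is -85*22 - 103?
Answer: -1973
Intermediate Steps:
-85*22 - 103 = -1870 - 103 = -1973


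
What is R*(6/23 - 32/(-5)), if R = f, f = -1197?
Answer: -916902/115 ≈ -7973.1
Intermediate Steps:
R = -1197
R*(6/23 - 32/(-5)) = -1197*(6/23 - 32/(-5)) = -1197*(6*(1/23) - 32*(-⅕)) = -1197*(6/23 + 32/5) = -1197*766/115 = -916902/115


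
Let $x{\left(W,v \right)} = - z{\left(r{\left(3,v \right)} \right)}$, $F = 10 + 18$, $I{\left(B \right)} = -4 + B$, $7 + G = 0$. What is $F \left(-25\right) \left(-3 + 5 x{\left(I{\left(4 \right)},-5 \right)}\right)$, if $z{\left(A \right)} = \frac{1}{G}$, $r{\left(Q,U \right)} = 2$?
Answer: $1600$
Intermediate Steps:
$G = -7$ ($G = -7 + 0 = -7$)
$z{\left(A \right)} = - \frac{1}{7}$ ($z{\left(A \right)} = \frac{1}{-7} = - \frac{1}{7}$)
$F = 28$
$x{\left(W,v \right)} = \frac{1}{7}$ ($x{\left(W,v \right)} = \left(-1\right) \left(- \frac{1}{7}\right) = \frac{1}{7}$)
$F \left(-25\right) \left(-3 + 5 x{\left(I{\left(4 \right)},-5 \right)}\right) = 28 \left(-25\right) \left(-3 + 5 \cdot \frac{1}{7}\right) = - 700 \left(-3 + \frac{5}{7}\right) = \left(-700\right) \left(- \frac{16}{7}\right) = 1600$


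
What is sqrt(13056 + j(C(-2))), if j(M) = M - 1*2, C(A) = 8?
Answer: sqrt(13062) ≈ 114.29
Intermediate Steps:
j(M) = -2 + M (j(M) = M - 2 = -2 + M)
sqrt(13056 + j(C(-2))) = sqrt(13056 + (-2 + 8)) = sqrt(13056 + 6) = sqrt(13062)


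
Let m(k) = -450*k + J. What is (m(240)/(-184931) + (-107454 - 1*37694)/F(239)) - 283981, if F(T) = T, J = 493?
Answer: -12578353454944/44198509 ≈ -2.8459e+5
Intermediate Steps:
m(k) = 493 - 450*k (m(k) = -450*k + 493 = 493 - 450*k)
(m(240)/(-184931) + (-107454 - 1*37694)/F(239)) - 283981 = ((493 - 450*240)/(-184931) + (-107454 - 1*37694)/239) - 283981 = ((493 - 108000)*(-1/184931) + (-107454 - 37694)*(1/239)) - 283981 = (-107507*(-1/184931) - 145148*1/239) - 283981 = (107507/184931 - 145148/239) - 283981 = -26816670615/44198509 - 283981 = -12578353454944/44198509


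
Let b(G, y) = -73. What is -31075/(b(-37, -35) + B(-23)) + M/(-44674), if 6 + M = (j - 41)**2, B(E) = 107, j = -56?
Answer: -347141063/379729 ≈ -914.18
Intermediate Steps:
M = 9403 (M = -6 + (-56 - 41)**2 = -6 + (-97)**2 = -6 + 9409 = 9403)
-31075/(b(-37, -35) + B(-23)) + M/(-44674) = -31075/(-73 + 107) + 9403/(-44674) = -31075/34 + 9403*(-1/44674) = -31075*1/34 - 9403/44674 = -31075/34 - 9403/44674 = -347141063/379729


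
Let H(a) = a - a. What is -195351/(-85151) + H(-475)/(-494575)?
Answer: 195351/85151 ≈ 2.2942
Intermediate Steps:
H(a) = 0
-195351/(-85151) + H(-475)/(-494575) = -195351/(-85151) + 0/(-494575) = -195351*(-1/85151) + 0*(-1/494575) = 195351/85151 + 0 = 195351/85151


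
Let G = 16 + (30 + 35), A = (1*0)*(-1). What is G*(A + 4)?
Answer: 324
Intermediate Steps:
A = 0 (A = 0*(-1) = 0)
G = 81 (G = 16 + 65 = 81)
G*(A + 4) = 81*(0 + 4) = 81*4 = 324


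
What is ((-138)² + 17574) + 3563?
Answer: 40181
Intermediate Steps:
((-138)² + 17574) + 3563 = (19044 + 17574) + 3563 = 36618 + 3563 = 40181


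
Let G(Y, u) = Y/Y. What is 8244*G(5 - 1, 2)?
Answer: 8244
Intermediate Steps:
G(Y, u) = 1
8244*G(5 - 1, 2) = 8244*1 = 8244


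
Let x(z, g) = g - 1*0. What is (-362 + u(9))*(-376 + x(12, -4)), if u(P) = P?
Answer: 134140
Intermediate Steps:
x(z, g) = g (x(z, g) = g + 0 = g)
(-362 + u(9))*(-376 + x(12, -4)) = (-362 + 9)*(-376 - 4) = -353*(-380) = 134140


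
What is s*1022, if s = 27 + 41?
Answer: 69496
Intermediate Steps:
s = 68
s*1022 = 68*1022 = 69496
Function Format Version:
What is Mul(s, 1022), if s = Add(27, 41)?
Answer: 69496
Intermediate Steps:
s = 68
Mul(s, 1022) = Mul(68, 1022) = 69496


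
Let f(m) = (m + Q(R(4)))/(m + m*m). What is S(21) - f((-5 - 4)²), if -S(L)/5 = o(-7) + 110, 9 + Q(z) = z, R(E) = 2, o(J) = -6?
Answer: -1726957/3321 ≈ -520.01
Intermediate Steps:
Q(z) = -9 + z
f(m) = (-7 + m)/(m + m²) (f(m) = (m + (-9 + 2))/(m + m*m) = (m - 7)/(m + m²) = (-7 + m)/(m + m²))
S(L) = -520 (S(L) = -5*(-6 + 110) = -5*104 = -520)
S(21) - f((-5 - 4)²) = -520 - (-7 + (-5 - 4)²)/(((-5 - 4)²)*(1 + (-5 - 4)²)) = -520 - (-7 + (-9)²)/(((-9)²)*(1 + (-9)²)) = -520 - (-7 + 81)/(81*(1 + 81)) = -520 - 74/(81*82) = -520 - 1*37/3321 = -520 - 37/3321 = -1726957/3321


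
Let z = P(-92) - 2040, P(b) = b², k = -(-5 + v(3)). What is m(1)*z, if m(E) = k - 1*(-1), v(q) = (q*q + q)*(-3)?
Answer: 269808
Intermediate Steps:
v(q) = -3*q - 3*q² (v(q) = (q² + q)*(-3) = (q + q²)*(-3) = -3*q - 3*q²)
k = 41 (k = -(-5 - 3*3*(1 + 3)) = -(-5 - 3*3*4) = -(-5 - 36) = -1*(-41) = 41)
m(E) = 42 (m(E) = 41 - 1*(-1) = 41 + 1 = 42)
z = 6424 (z = (-92)² - 2040 = 8464 - 2040 = 6424)
m(1)*z = 42*6424 = 269808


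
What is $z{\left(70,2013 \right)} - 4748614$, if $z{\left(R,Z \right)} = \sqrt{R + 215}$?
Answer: $-4748614 + \sqrt{285} \approx -4.7486 \cdot 10^{6}$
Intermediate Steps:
$z{\left(R,Z \right)} = \sqrt{215 + R}$
$z{\left(70,2013 \right)} - 4748614 = \sqrt{215 + 70} - 4748614 = \sqrt{285} - 4748614 = -4748614 + \sqrt{285}$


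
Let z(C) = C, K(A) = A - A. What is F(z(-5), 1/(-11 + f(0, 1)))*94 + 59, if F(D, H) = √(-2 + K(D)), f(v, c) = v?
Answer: 59 + 94*I*√2 ≈ 59.0 + 132.94*I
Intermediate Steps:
K(A) = 0
F(D, H) = I*√2 (F(D, H) = √(-2 + 0) = √(-2) = I*√2)
F(z(-5), 1/(-11 + f(0, 1)))*94 + 59 = (I*√2)*94 + 59 = 94*I*√2 + 59 = 59 + 94*I*√2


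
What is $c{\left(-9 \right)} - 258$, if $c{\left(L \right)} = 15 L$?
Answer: $-393$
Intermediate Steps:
$c{\left(-9 \right)} - 258 = 15 \left(-9\right) - 258 = -135 - 258 = -393$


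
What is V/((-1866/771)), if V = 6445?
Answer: -1656365/622 ≈ -2663.0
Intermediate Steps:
V/((-1866/771)) = 6445/((-1866/771)) = 6445/((-1866*1/771)) = 6445/(-622/257) = 6445*(-257/622) = -1656365/622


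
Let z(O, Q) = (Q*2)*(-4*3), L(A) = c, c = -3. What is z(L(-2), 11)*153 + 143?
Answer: -40249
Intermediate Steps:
L(A) = -3
z(O, Q) = -24*Q (z(O, Q) = (2*Q)*(-12) = -24*Q)
z(L(-2), 11)*153 + 143 = -24*11*153 + 143 = -264*153 + 143 = -40392 + 143 = -40249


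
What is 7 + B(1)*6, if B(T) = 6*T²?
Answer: 43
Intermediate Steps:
7 + B(1)*6 = 7 + (6*1²)*6 = 7 + (6*1)*6 = 7 + 6*6 = 7 + 36 = 43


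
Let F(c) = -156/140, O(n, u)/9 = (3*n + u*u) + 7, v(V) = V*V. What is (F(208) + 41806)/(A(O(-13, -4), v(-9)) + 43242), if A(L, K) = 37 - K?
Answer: 1463171/1511930 ≈ 0.96775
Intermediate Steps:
v(V) = V²
O(n, u) = 63 + 9*u² + 27*n (O(n, u) = 9*((3*n + u*u) + 7) = 9*((3*n + u²) + 7) = 9*((u² + 3*n) + 7) = 9*(7 + u² + 3*n) = 63 + 9*u² + 27*n)
F(c) = -39/35 (F(c) = -156*1/140 = -39/35)
(F(208) + 41806)/(A(O(-13, -4), v(-9)) + 43242) = (-39/35 + 41806)/((37 - 1*(-9)²) + 43242) = 1463171/(35*((37 - 1*81) + 43242)) = 1463171/(35*((37 - 81) + 43242)) = 1463171/(35*(-44 + 43242)) = (1463171/35)/43198 = (1463171/35)*(1/43198) = 1463171/1511930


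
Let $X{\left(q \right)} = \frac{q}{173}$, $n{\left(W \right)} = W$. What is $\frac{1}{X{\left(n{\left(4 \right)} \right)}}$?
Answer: $\frac{173}{4} \approx 43.25$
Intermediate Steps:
$X{\left(q \right)} = \frac{q}{173}$ ($X{\left(q \right)} = q \frac{1}{173} = \frac{q}{173}$)
$\frac{1}{X{\left(n{\left(4 \right)} \right)}} = \frac{1}{\frac{1}{173} \cdot 4} = \frac{1}{\frac{4}{173}} = \frac{173}{4}$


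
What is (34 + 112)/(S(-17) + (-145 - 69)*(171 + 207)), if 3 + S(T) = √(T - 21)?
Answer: -11810670/6544001063 - 146*I*√38/6544001063 ≈ -0.0018048 - 1.3753e-7*I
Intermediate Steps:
S(T) = -3 + √(-21 + T) (S(T) = -3 + √(T - 21) = -3 + √(-21 + T))
(34 + 112)/(S(-17) + (-145 - 69)*(171 + 207)) = (34 + 112)/((-3 + √(-21 - 17)) + (-145 - 69)*(171 + 207)) = 146/((-3 + √(-38)) - 214*378) = 146/((-3 + I*√38) - 80892) = 146/(-80895 + I*√38)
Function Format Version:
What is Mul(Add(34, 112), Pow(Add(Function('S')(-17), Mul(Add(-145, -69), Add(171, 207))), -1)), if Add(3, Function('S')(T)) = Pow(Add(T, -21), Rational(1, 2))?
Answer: Add(Rational(-11810670, 6544001063), Mul(Rational(-146, 6544001063), I, Pow(38, Rational(1, 2)))) ≈ Add(-0.0018048, Mul(-1.3753e-7, I))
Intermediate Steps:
Function('S')(T) = Add(-3, Pow(Add(-21, T), Rational(1, 2))) (Function('S')(T) = Add(-3, Pow(Add(T, -21), Rational(1, 2))) = Add(-3, Pow(Add(-21, T), Rational(1, 2))))
Mul(Add(34, 112), Pow(Add(Function('S')(-17), Mul(Add(-145, -69), Add(171, 207))), -1)) = Mul(Add(34, 112), Pow(Add(Add(-3, Pow(Add(-21, -17), Rational(1, 2))), Mul(Add(-145, -69), Add(171, 207))), -1)) = Mul(146, Pow(Add(Add(-3, Pow(-38, Rational(1, 2))), Mul(-214, 378)), -1)) = Mul(146, Pow(Add(Add(-3, Mul(I, Pow(38, Rational(1, 2)))), -80892), -1)) = Mul(146, Pow(Add(-80895, Mul(I, Pow(38, Rational(1, 2)))), -1))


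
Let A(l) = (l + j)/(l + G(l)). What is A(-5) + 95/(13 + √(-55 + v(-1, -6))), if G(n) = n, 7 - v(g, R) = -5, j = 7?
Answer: 5963/1060 - 95*I*√43/212 ≈ 5.6255 - 2.9385*I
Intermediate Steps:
v(g, R) = 12 (v(g, R) = 7 - 1*(-5) = 7 + 5 = 12)
A(l) = (7 + l)/(2*l) (A(l) = (l + 7)/(l + l) = (7 + l)/((2*l)) = (7 + l)*(1/(2*l)) = (7 + l)/(2*l))
A(-5) + 95/(13 + √(-55 + v(-1, -6))) = (½)*(7 - 5)/(-5) + 95/(13 + √(-55 + 12)) = (½)*(-⅕)*2 + 95/(13 + √(-43)) = -⅕ + 95/(13 + I*√43)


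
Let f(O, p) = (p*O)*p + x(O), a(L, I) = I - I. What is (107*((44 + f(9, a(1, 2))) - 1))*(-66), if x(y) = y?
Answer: -367224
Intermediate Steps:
a(L, I) = 0
f(O, p) = O + O*p**2 (f(O, p) = (p*O)*p + O = (O*p)*p + O = O*p**2 + O = O + O*p**2)
(107*((44 + f(9, a(1, 2))) - 1))*(-66) = (107*((44 + 9*(1 + 0**2)) - 1))*(-66) = (107*((44 + 9*(1 + 0)) - 1))*(-66) = (107*((44 + 9*1) - 1))*(-66) = (107*((44 + 9) - 1))*(-66) = (107*(53 - 1))*(-66) = (107*52)*(-66) = 5564*(-66) = -367224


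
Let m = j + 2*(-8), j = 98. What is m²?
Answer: 6724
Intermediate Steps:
m = 82 (m = 98 + 2*(-8) = 98 - 16 = 82)
m² = 82² = 6724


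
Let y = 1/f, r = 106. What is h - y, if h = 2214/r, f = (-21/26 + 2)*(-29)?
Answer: 996571/47647 ≈ 20.916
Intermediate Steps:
f = -899/26 (f = (-21*1/26 + 2)*(-29) = (-21/26 + 2)*(-29) = (31/26)*(-29) = -899/26 ≈ -34.577)
y = -26/899 (y = 1/(-899/26) = -26/899 ≈ -0.028921)
h = 1107/53 (h = 2214/106 = 2214*(1/106) = 1107/53 ≈ 20.887)
h - y = 1107/53 - 1*(-26/899) = 1107/53 + 26/899 = 996571/47647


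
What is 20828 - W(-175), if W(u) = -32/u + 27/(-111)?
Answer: 134861691/6475 ≈ 20828.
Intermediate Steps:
W(u) = -9/37 - 32/u (W(u) = -32/u + 27*(-1/111) = -32/u - 9/37 = -9/37 - 32/u)
20828 - W(-175) = 20828 - (-9/37 - 32/(-175)) = 20828 - (-9/37 - 32*(-1/175)) = 20828 - (-9/37 + 32/175) = 20828 - 1*(-391/6475) = 20828 + 391/6475 = 134861691/6475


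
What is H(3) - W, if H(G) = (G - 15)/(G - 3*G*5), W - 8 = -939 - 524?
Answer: 10187/7 ≈ 1455.3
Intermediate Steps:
W = -1455 (W = 8 + (-939 - 524) = 8 - 1463 = -1455)
H(G) = -(-15 + G)/(14*G) (H(G) = (-15 + G)/(G - 15*G) = (-15 + G)/((-14*G)) = (-15 + G)*(-1/(14*G)) = -(-15 + G)/(14*G))
H(3) - W = (1/14)*(15 - 1*3)/3 - 1*(-1455) = (1/14)*(⅓)*(15 - 3) + 1455 = (1/14)*(⅓)*12 + 1455 = 2/7 + 1455 = 10187/7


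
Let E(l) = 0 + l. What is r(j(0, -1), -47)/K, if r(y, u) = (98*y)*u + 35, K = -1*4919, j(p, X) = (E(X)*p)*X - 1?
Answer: -4641/4919 ≈ -0.94348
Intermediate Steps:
E(l) = l
j(p, X) = -1 + p*X² (j(p, X) = (X*p)*X - 1 = p*X² - 1 = -1 + p*X²)
K = -4919
r(y, u) = 35 + 98*u*y (r(y, u) = 98*u*y + 35 = 35 + 98*u*y)
r(j(0, -1), -47)/K = (35 + 98*(-47)*(-1 + 0*(-1)²))/(-4919) = (35 + 98*(-47)*(-1 + 0*1))*(-1/4919) = (35 + 98*(-47)*(-1 + 0))*(-1/4919) = (35 + 98*(-47)*(-1))*(-1/4919) = (35 + 4606)*(-1/4919) = 4641*(-1/4919) = -4641/4919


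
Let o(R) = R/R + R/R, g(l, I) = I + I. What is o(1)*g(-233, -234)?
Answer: -936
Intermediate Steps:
g(l, I) = 2*I
o(R) = 2 (o(R) = 1 + 1 = 2)
o(1)*g(-233, -234) = 2*(2*(-234)) = 2*(-468) = -936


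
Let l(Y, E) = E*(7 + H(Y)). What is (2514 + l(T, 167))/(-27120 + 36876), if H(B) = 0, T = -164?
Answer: 3683/9756 ≈ 0.37751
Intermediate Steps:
l(Y, E) = 7*E (l(Y, E) = E*(7 + 0) = E*7 = 7*E)
(2514 + l(T, 167))/(-27120 + 36876) = (2514 + 7*167)/(-27120 + 36876) = (2514 + 1169)/9756 = 3683*(1/9756) = 3683/9756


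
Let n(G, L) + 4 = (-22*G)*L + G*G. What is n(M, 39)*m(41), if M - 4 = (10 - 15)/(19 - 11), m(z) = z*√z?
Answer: -7579055*√41/64 ≈ -7.5828e+5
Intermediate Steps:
m(z) = z^(3/2)
M = 27/8 (M = 4 + (10 - 15)/(19 - 11) = 4 - 5/8 = 27/8 ≈ 3.3750)
n(G, L) = -4 + G² - 22*G*L (n(G, L) = -4 + ((-22*G)*L + G*G) = -4 + (-22*G*L + G²) = -4 + (G² - 22*G*L) = -4 + G² - 22*G*L)
n(M, 39)*m(41) = (-4 + (27/8)² - 22*27/8*39)*41^(3/2) = (-4 + 729/64 - 11583/4)*(41*√41) = -7579055*√41/64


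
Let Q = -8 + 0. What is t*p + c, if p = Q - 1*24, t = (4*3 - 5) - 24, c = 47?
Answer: 591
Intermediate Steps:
Q = -8
t = -17 (t = (12 - 5) - 24 = 7 - 24 = -17)
p = -32 (p = -8 - 1*24 = -8 - 24 = -32)
t*p + c = -17*(-32) + 47 = 544 + 47 = 591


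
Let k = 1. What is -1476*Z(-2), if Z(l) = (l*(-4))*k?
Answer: -11808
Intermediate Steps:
Z(l) = -4*l (Z(l) = (l*(-4))*1 = -4*l*1 = -4*l)
-1476*Z(-2) = -(-5904)*(-2) = -1476*8 = -11808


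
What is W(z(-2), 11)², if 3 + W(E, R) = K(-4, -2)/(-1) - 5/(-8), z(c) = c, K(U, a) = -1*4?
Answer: 169/64 ≈ 2.6406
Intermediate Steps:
K(U, a) = -4
W(E, R) = 13/8 (W(E, R) = -3 + (-4/(-1) - 5/(-8)) = -3 + (-4*(-1) - 5*(-⅛)) = -3 + (4 + 5/8) = -3 + 37/8 = 13/8)
W(z(-2), 11)² = (13/8)² = 169/64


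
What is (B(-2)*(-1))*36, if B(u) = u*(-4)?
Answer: -288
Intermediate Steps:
B(u) = -4*u
(B(-2)*(-1))*36 = (-4*(-2)*(-1))*36 = (8*(-1))*36 = -8*36 = -288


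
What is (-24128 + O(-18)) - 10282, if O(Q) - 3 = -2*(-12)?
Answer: -34383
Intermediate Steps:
O(Q) = 27 (O(Q) = 3 - 2*(-12) = 3 + 24 = 27)
(-24128 + O(-18)) - 10282 = (-24128 + 27) - 10282 = -24101 - 10282 = -34383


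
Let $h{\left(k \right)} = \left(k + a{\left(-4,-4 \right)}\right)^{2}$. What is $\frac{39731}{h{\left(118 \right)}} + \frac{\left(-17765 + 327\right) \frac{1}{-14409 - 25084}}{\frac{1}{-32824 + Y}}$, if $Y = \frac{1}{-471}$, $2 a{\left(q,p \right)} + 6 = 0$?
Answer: $- \frac{3564632493446357}{246000909675} \approx -14490.0$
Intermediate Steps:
$a{\left(q,p \right)} = -3$ ($a{\left(q,p \right)} = -3 + \frac{1}{2} \cdot 0 = -3 + 0 = -3$)
$Y = - \frac{1}{471} \approx -0.0021231$
$h{\left(k \right)} = \left(-3 + k\right)^{2}$ ($h{\left(k \right)} = \left(k - 3\right)^{2} = \left(-3 + k\right)^{2}$)
$\frac{39731}{h{\left(118 \right)}} + \frac{\left(-17765 + 327\right) \frac{1}{-14409 - 25084}}{\frac{1}{-32824 + Y}} = \frac{39731}{\left(-3 + 118\right)^{2}} + \frac{\left(-17765 + 327\right) \frac{1}{-14409 - 25084}}{\frac{1}{-32824 - \frac{1}{471}}} = \frac{39731}{115^{2}} + \frac{\left(-17438\right) \frac{1}{-39493}}{\frac{1}{- \frac{15460105}{471}}} = \frac{39731}{13225} + \frac{\left(-17438\right) \left(- \frac{1}{39493}\right)}{- \frac{471}{15460105}} = 39731 \cdot \frac{1}{13225} + \frac{17438}{39493} \left(- \frac{15460105}{471}\right) = \frac{39731}{13225} - \frac{269593310990}{18601203} = - \frac{3564632493446357}{246000909675}$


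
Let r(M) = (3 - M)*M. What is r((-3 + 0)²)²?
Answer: 2916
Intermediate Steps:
r(M) = M*(3 - M)
r((-3 + 0)²)² = ((-3 + 0)²*(3 - (-3 + 0)²))² = ((-3)²*(3 - 1*(-3)²))² = (9*(3 - 1*9))² = (9*(3 - 9))² = (9*(-6))² = (-54)² = 2916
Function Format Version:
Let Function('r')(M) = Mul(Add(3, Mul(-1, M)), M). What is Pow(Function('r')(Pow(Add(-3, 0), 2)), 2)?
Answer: 2916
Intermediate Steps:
Function('r')(M) = Mul(M, Add(3, Mul(-1, M)))
Pow(Function('r')(Pow(Add(-3, 0), 2)), 2) = Pow(Mul(Pow(Add(-3, 0), 2), Add(3, Mul(-1, Pow(Add(-3, 0), 2)))), 2) = Pow(Mul(Pow(-3, 2), Add(3, Mul(-1, Pow(-3, 2)))), 2) = Pow(Mul(9, Add(3, Mul(-1, 9))), 2) = Pow(Mul(9, Add(3, -9)), 2) = Pow(Mul(9, -6), 2) = Pow(-54, 2) = 2916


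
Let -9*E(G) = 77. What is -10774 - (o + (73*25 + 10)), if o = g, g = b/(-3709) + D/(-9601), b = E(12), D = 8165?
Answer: -4040798962841/320490981 ≈ -12608.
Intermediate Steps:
E(G) = -77/9 (E(G) = -⅑*77 = -77/9)
b = -77/9 ≈ -8.5556
g = -271816588/320490981 (g = -77/9/(-3709) + 8165/(-9601) = -77/9*(-1/3709) + 8165*(-1/9601) = 77/33381 - 8165/9601 = -271816588/320490981 ≈ -0.84813)
o = -271816588/320490981 ≈ -0.84813
-10774 - (o + (73*25 + 10)) = -10774 - (-271816588/320490981 + (73*25 + 10)) = -10774 - (-271816588/320490981 + (1825 + 10)) = -10774 - (-271816588/320490981 + 1835) = -10774 - 1*587829133547/320490981 = -10774 - 587829133547/320490981 = -4040798962841/320490981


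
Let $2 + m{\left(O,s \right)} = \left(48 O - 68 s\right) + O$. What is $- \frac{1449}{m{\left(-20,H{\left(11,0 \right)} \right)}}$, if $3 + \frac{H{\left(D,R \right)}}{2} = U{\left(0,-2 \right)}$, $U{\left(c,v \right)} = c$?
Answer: $\frac{207}{82} \approx 2.5244$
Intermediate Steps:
$H{\left(D,R \right)} = -6$ ($H{\left(D,R \right)} = -6 + 2 \cdot 0 = -6 + 0 = -6$)
$m{\left(O,s \right)} = -2 - 68 s + 49 O$ ($m{\left(O,s \right)} = -2 + \left(\left(48 O - 68 s\right) + O\right) = -2 + \left(\left(- 68 s + 48 O\right) + O\right) = -2 + \left(- 68 s + 49 O\right) = -2 - 68 s + 49 O$)
$- \frac{1449}{m{\left(-20,H{\left(11,0 \right)} \right)}} = - \frac{1449}{-2 - -408 + 49 \left(-20\right)} = - \frac{1449}{-2 + 408 - 980} = - \frac{1449}{-574} = \left(-1449\right) \left(- \frac{1}{574}\right) = \frac{207}{82}$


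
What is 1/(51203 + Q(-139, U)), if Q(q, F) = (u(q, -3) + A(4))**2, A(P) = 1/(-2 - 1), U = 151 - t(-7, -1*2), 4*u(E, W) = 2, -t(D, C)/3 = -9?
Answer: 36/1843309 ≈ 1.9530e-5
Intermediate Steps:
t(D, C) = 27 (t(D, C) = -3*(-9) = 27)
u(E, W) = 1/2 (u(E, W) = (1/4)*2 = 1/2)
U = 124 (U = 151 - 1*27 = 151 - 27 = 124)
A(P) = -1/3 (A(P) = 1/(-3) = -1/3)
Q(q, F) = 1/36 (Q(q, F) = (1/2 - 1/3)**2 = (1/6)**2 = 1/36)
1/(51203 + Q(-139, U)) = 1/(51203 + 1/36) = 1/(1843309/36) = 36/1843309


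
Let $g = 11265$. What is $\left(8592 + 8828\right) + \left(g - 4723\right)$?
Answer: $23962$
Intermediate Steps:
$\left(8592 + 8828\right) + \left(g - 4723\right) = \left(8592 + 8828\right) + \left(11265 - 4723\right) = 17420 + \left(11265 - 4723\right) = 17420 + 6542 = 23962$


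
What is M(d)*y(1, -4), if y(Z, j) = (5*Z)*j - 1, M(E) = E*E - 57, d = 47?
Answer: -45192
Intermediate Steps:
M(E) = -57 + E**2 (M(E) = E**2 - 57 = -57 + E**2)
y(Z, j) = -1 + 5*Z*j (y(Z, j) = 5*Z*j - 1 = -1 + 5*Z*j)
M(d)*y(1, -4) = (-57 + 47**2)*(-1 + 5*1*(-4)) = (-57 + 2209)*(-1 - 20) = 2152*(-21) = -45192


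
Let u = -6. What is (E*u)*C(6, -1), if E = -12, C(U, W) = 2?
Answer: 144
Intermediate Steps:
(E*u)*C(6, -1) = -12*(-6)*2 = 72*2 = 144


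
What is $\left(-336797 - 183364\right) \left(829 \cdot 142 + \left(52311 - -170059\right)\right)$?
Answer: $-176900514168$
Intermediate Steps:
$\left(-336797 - 183364\right) \left(829 \cdot 142 + \left(52311 - -170059\right)\right) = - 520161 \left(117718 + \left(52311 + 170059\right)\right) = - 520161 \left(117718 + 222370\right) = \left(-520161\right) 340088 = -176900514168$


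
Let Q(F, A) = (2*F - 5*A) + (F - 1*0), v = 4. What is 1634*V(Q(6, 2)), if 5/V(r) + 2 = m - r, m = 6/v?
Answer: -16340/17 ≈ -961.18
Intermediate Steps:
m = 3/2 (m = 6/4 = 6*(1/4) = 3/2 ≈ 1.5000)
Q(F, A) = -5*A + 3*F (Q(F, A) = (-5*A + 2*F) + (F + 0) = (-5*A + 2*F) + F = -5*A + 3*F)
V(r) = 5/(-1/2 - r) (V(r) = 5/(-2 + (3/2 - r)) = 5/(-1/2 - r))
1634*V(Q(6, 2)) = 1634*(-10/(1 + 2*(-5*2 + 3*6))) = 1634*(-10/(1 + 2*(-10 + 18))) = 1634*(-10/(1 + 2*8)) = 1634*(-10/(1 + 16)) = 1634*(-10/17) = -16340/17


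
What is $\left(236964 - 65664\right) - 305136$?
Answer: $-133836$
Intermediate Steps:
$\left(236964 - 65664\right) - 305136 = 171300 - 305136 = -133836$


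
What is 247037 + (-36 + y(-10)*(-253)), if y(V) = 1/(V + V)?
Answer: 4940273/20 ≈ 2.4701e+5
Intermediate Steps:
y(V) = 1/(2*V)
247037 + (-36 + y(-10)*(-253)) = 247037 + (-36 + ((½)/(-10))*(-253)) = 247037 + (-36 + ((½)*(-⅒))*(-253)) = 247037 + (-36 - 1/20*(-253)) = 247037 + (-36 + 253/20) = 247037 - 467/20 = 4940273/20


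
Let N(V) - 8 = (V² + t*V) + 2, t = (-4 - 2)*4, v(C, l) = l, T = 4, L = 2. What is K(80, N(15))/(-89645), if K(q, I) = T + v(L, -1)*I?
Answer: -129/89645 ≈ -0.0014390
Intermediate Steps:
t = -24 (t = -6*4 = -24)
N(V) = 10 + V² - 24*V (N(V) = 8 + ((V² - 24*V) + 2) = 8 + (2 + V² - 24*V) = 10 + V² - 24*V)
K(q, I) = 4 - I
K(80, N(15))/(-89645) = (4 - (10 + 15² - 24*15))/(-89645) = (4 - (10 + 225 - 360))*(-1/89645) = (4 - 1*(-125))*(-1/89645) = (4 + 125)*(-1/89645) = 129*(-1/89645) = -129/89645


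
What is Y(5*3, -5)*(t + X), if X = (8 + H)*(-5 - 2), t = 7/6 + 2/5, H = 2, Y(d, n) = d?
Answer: -2053/2 ≈ -1026.5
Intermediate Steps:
t = 47/30 (t = 7*(⅙) + 2*(⅕) = 7/6 + ⅖ = 47/30 ≈ 1.5667)
X = -70 (X = (8 + 2)*(-5 - 2) = 10*(-7) = -70)
Y(5*3, -5)*(t + X) = (5*3)*(47/30 - 70) = 15*(-2053/30) = -2053/2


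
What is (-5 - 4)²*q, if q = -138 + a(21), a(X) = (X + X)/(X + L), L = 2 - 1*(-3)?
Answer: -143613/13 ≈ -11047.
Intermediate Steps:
L = 5 (L = 2 + 3 = 5)
a(X) = 2*X/(5 + X) (a(X) = (X + X)/(X + 5) = (2*X)/(5 + X) = 2*X/(5 + X))
q = -1773/13 (q = -138 + 2*21/(5 + 21) = -138 + 2*21/26 = -138 + 2*21*(1/26) = -138 + 21/13 = -1773/13 ≈ -136.38)
(-5 - 4)²*q = (-5 - 4)²*(-1773/13) = (-9)²*(-1773/13) = 81*(-1773/13) = -143613/13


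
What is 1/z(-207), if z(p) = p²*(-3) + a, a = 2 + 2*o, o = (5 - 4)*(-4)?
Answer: -1/128553 ≈ -7.7789e-6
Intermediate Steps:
o = -4 (o = 1*(-4) = -4)
a = -6 (a = 2 + 2*(-4) = 2 - 8 = -6)
z(p) = -6 - 3*p² (z(p) = p²*(-3) - 6 = -3*p² - 6 = -6 - 3*p²)
1/z(-207) = 1/(-6 - 3*(-207)²) = 1/(-6 - 3*42849) = 1/(-6 - 128547) = 1/(-128553) = -1/128553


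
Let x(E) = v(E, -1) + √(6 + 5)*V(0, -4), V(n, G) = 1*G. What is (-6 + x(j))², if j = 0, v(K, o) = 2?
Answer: 192 + 32*√11 ≈ 298.13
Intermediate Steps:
V(n, G) = G
x(E) = 2 - 4*√11 (x(E) = 2 + √(6 + 5)*(-4) = 2 + √11*(-4) = 2 - 4*√11)
(-6 + x(j))² = (-6 + (2 - 4*√11))² = (-4 - 4*√11)²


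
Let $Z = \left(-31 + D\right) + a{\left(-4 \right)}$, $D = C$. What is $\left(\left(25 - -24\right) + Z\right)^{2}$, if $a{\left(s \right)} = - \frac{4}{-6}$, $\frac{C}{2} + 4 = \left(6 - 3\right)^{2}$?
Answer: $\frac{7396}{9} \approx 821.78$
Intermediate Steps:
$C = 10$ ($C = -8 + 2 \left(6 - 3\right)^{2} = -8 + 2 \cdot 3^{2} = -8 + 2 \cdot 9 = -8 + 18 = 10$)
$a{\left(s \right)} = \frac{2}{3}$ ($a{\left(s \right)} = \left(-4\right) \left(- \frac{1}{6}\right) = \frac{2}{3}$)
$D = 10$
$Z = - \frac{61}{3}$ ($Z = \left(-31 + 10\right) + \frac{2}{3} = -21 + \frac{2}{3} = - \frac{61}{3} \approx -20.333$)
$\left(\left(25 - -24\right) + Z\right)^{2} = \left(\left(25 - -24\right) - \frac{61}{3}\right)^{2} = \left(\left(25 + 24\right) - \frac{61}{3}\right)^{2} = \left(49 - \frac{61}{3}\right)^{2} = \left(\frac{86}{3}\right)^{2} = \frac{7396}{9}$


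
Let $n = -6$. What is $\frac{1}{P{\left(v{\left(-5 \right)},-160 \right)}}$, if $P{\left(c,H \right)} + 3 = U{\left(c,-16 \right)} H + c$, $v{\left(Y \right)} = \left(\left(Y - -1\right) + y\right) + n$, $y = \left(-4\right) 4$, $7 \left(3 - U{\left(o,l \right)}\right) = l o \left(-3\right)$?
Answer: $- \frac{7}{203243} \approx -3.4442 \cdot 10^{-5}$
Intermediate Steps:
$U{\left(o,l \right)} = 3 + \frac{3 l o}{7}$ ($U{\left(o,l \right)} = 3 - \frac{l o \left(-3\right)}{7} = 3 - \frac{\left(-3\right) l o}{7} = 3 + \frac{3 l o}{7}$)
$y = -16$
$v{\left(Y \right)} = -21 + Y$ ($v{\left(Y \right)} = \left(\left(Y - -1\right) - 16\right) - 6 = \left(\left(Y + 1\right) - 16\right) - 6 = \left(\left(1 + Y\right) - 16\right) - 6 = \left(-15 + Y\right) - 6 = -21 + Y$)
$P{\left(c,H \right)} = -3 + c + H \left(3 - \frac{48 c}{7}\right)$ ($P{\left(c,H \right)} = -3 + \left(\left(3 + \frac{3}{7} \left(-16\right) c\right) H + c\right) = -3 + \left(\left(3 - \frac{48 c}{7}\right) H + c\right) = -3 + \left(H \left(3 - \frac{48 c}{7}\right) + c\right) = -3 + \left(c + H \left(3 - \frac{48 c}{7}\right)\right) = -3 + c + H \left(3 - \frac{48 c}{7}\right)$)
$\frac{1}{P{\left(v{\left(-5 \right)},-160 \right)}} = \frac{1}{-3 - 26 + 3 \left(-160\right) - - \frac{7680 \left(-21 - 5\right)}{7}} = \frac{1}{-3 - 26 - 480 - \left(- \frac{7680}{7}\right) \left(-26\right)} = \frac{1}{-3 - 26 - 480 - \frac{199680}{7}} = \frac{1}{- \frac{203243}{7}} = - \frac{7}{203243}$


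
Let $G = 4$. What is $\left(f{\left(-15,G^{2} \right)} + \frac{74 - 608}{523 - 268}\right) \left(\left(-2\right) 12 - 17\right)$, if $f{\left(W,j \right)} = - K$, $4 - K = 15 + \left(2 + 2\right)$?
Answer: $- \frac{44977}{85} \approx -529.14$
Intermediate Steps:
$K = -15$ ($K = 4 - \left(15 + \left(2 + 2\right)\right) = 4 - \left(15 + 4\right) = 4 - 19 = -15$)
$f{\left(W,j \right)} = 15$ ($f{\left(W,j \right)} = \left(-1\right) \left(-15\right) = 15$)
$\left(f{\left(-15,G^{2} \right)} + \frac{74 - 608}{523 - 268}\right) \left(\left(-2\right) 12 - 17\right) = \left(15 + \frac{74 - 608}{523 - 268}\right) \left(\left(-2\right) 12 - 17\right) = \left(15 - \frac{534}{255}\right) \left(-24 - 17\right) = \left(15 - \frac{178}{85}\right) \left(-41\right) = \frac{1097}{85} \left(-41\right) = - \frac{44977}{85}$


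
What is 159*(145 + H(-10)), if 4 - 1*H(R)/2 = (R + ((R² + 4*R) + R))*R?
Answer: 151527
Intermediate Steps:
H(R) = 8 - 2*R*(R² + 6*R) (H(R) = 8 - 2*(R + ((R² + 4*R) + R))*R = 8 - 2*(R + (R² + 5*R))*R = 8 - 2*(R² + 6*R)*R = 8 - 2*R*(R² + 6*R))
159*(145 + H(-10)) = 159*(145 + (8 - 12*(-10)² - 2*(-10)³)) = 159*(145 + (8 - 12*100 - 2*(-1000))) = 159*(145 + (8 - 1200 + 2000)) = 159*(145 + 808) = 159*953 = 151527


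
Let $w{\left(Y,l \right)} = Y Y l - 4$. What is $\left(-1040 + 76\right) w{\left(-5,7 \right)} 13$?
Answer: $-2142972$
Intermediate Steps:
$w{\left(Y,l \right)} = -4 + l Y^{2}$ ($w{\left(Y,l \right)} = Y^{2} l - 4 = l Y^{2} - 4 = -4 + l Y^{2}$)
$\left(-1040 + 76\right) w{\left(-5,7 \right)} 13 = \left(-1040 + 76\right) \left(-4 + 7 \left(-5\right)^{2}\right) 13 = - 964 \left(-4 + 7 \cdot 25\right) 13 = - 964 \left(-4 + 175\right) 13 = - 964 \cdot 171 \cdot 13 = \left(-964\right) 2223 = -2142972$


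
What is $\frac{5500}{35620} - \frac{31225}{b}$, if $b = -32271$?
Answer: $\frac{64486250}{57474651} \approx 1.122$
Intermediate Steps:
$\frac{5500}{35620} - \frac{31225}{b} = \frac{5500}{35620} - \frac{31225}{-32271} = 5500 \cdot \frac{1}{35620} - - \frac{31225}{32271} = \frac{275}{1781} + \frac{31225}{32271} = \frac{64486250}{57474651}$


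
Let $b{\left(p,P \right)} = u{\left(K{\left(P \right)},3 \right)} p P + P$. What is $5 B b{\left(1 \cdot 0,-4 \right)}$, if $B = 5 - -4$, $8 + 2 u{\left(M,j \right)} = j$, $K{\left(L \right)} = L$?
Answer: $-180$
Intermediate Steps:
$u{\left(M,j \right)} = -4 + \frac{j}{2}$
$b{\left(p,P \right)} = P - \frac{5 P p}{2}$ ($b{\left(p,P \right)} = \left(-4 + \frac{1}{2} \cdot 3\right) p P + P = \left(-4 + \frac{3}{2}\right) p P + P = - \frac{5 p}{2} P + P = - \frac{5 P p}{2} + P = P - \frac{5 P p}{2}$)
$B = 9$ ($B = 5 + 4 = 9$)
$5 B b{\left(1 \cdot 0,-4 \right)} = 5 \cdot 9 \cdot \frac{1}{2} \left(-4\right) \left(2 - 5 \cdot 1 \cdot 0\right) = 45 \cdot \frac{1}{2} \left(-4\right) \left(2 - 0\right) = 45 \cdot \frac{1}{2} \left(-4\right) \left(2 + 0\right) = 45 \cdot \frac{1}{2} \left(-4\right) 2 = 45 \left(-4\right) = -180$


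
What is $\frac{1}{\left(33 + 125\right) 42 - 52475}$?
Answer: $- \frac{1}{45839} \approx -2.1815 \cdot 10^{-5}$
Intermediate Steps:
$\frac{1}{\left(33 + 125\right) 42 - 52475} = \frac{1}{158 \cdot 42 - 52475} = \frac{1}{6636 - 52475} = \frac{1}{-45839} = - \frac{1}{45839}$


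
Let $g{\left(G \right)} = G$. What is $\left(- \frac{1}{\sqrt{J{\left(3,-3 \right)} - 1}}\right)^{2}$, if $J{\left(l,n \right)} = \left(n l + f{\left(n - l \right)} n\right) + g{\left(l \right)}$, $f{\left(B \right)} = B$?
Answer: $\frac{1}{11} \approx 0.090909$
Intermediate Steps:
$J{\left(l,n \right)} = l + l n + n \left(n - l\right)$ ($J{\left(l,n \right)} = \left(n l + \left(n - l\right) n\right) + l = \left(l n + n \left(n - l\right)\right) + l = l + l n + n \left(n - l\right)$)
$\left(- \frac{1}{\sqrt{J{\left(3,-3 \right)} - 1}}\right)^{2} = \left(- \frac{1}{\sqrt{\left(3 + \left(-3\right)^{2}\right) - 1}}\right)^{2} = \left(- \frac{1}{\sqrt{\left(3 + 9\right) - 1}}\right)^{2} = \left(- \frac{1}{\sqrt{12 - 1}}\right)^{2} = \left(- \frac{1}{\sqrt{11}}\right)^{2} = \left(- 1 \frac{\sqrt{11}}{11}\right)^{2} = \left(- \frac{\sqrt{11}}{11}\right)^{2} = \frac{1}{11}$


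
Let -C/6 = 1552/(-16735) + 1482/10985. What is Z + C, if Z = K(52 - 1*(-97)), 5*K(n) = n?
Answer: 83565187/2828215 ≈ 29.547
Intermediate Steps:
K(n) = n/5
C = -143124/565643 (C = -6*(1552/(-16735) + 1482/10985) = -6*(1552*(-1/16735) + 1482*(1/10985)) = -6*(-1552/16735 + 114/845) = -6*23854/565643 = -143124/565643 ≈ -0.25303)
Z = 149/5 (Z = (52 - 1*(-97))/5 = (52 + 97)/5 = (⅕)*149 = 149/5 ≈ 29.800)
Z + C = 149/5 - 143124/565643 = 83565187/2828215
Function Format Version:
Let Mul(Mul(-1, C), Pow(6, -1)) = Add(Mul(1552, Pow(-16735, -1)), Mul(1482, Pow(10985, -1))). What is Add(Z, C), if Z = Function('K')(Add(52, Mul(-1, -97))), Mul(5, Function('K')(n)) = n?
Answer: Rational(83565187, 2828215) ≈ 29.547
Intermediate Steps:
Function('K')(n) = Mul(Rational(1, 5), n)
C = Rational(-143124, 565643) (C = Mul(-6, Add(Mul(1552, Pow(-16735, -1)), Mul(1482, Pow(10985, -1)))) = Mul(-6, Add(Mul(1552, Rational(-1, 16735)), Mul(1482, Rational(1, 10985)))) = Mul(-6, Add(Rational(-1552, 16735), Rational(114, 845))) = Mul(-6, Rational(23854, 565643)) = Rational(-143124, 565643) ≈ -0.25303)
Z = Rational(149, 5) (Z = Mul(Rational(1, 5), Add(52, Mul(-1, -97))) = Mul(Rational(1, 5), Add(52, 97)) = Mul(Rational(1, 5), 149) = Rational(149, 5) ≈ 29.800)
Add(Z, C) = Add(Rational(149, 5), Rational(-143124, 565643)) = Rational(83565187, 2828215)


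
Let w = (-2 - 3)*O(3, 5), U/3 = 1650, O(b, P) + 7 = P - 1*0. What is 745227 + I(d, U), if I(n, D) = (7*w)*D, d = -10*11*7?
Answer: 1091727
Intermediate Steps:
O(b, P) = -7 + P (O(b, P) = -7 + (P - 1*0) = -7 + (P + 0) = -7 + P)
U = 4950 (U = 3*1650 = 4950)
d = -770 (d = -110*7 = -770)
w = 10 (w = (-2 - 3)*(-7 + 5) = -5*(-2) = 10)
I(n, D) = 70*D (I(n, D) = (7*10)*D = 70*D)
745227 + I(d, U) = 745227 + 70*4950 = 745227 + 346500 = 1091727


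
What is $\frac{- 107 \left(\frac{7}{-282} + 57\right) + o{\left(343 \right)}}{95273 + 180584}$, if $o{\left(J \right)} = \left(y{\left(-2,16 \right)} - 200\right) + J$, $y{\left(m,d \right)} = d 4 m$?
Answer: $- \frac{1714939}{77791674} \approx -0.022045$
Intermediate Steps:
$y{\left(m,d \right)} = 4 d m$
$o{\left(J \right)} = -328 + J$ ($o{\left(J \right)} = \left(4 \cdot 16 \left(-2\right) - 200\right) + J = \left(-128 - 200\right) + J = -328 + J$)
$\frac{- 107 \left(\frac{7}{-282} + 57\right) + o{\left(343 \right)}}{95273 + 180584} = \frac{- 107 \left(\frac{7}{-282} + 57\right) + \left(-328 + 343\right)}{95273 + 180584} = \frac{- 107 \left(7 \left(- \frac{1}{282}\right) + 57\right) + 15}{275857} = \left(- 107 \left(- \frac{7}{282} + 57\right) + 15\right) \frac{1}{275857} = \left(\left(-107\right) \frac{16067}{282} + 15\right) \frac{1}{275857} = \left(- \frac{1719169}{282} + 15\right) \frac{1}{275857} = \left(- \frac{1714939}{282}\right) \frac{1}{275857} = - \frac{1714939}{77791674}$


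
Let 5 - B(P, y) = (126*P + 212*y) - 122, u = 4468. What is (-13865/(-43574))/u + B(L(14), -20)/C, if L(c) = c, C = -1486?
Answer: -253376952853/144653653576 ≈ -1.7516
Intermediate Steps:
B(P, y) = 127 - 212*y - 126*P (B(P, y) = 5 - ((126*P + 212*y) - 122) = 5 - (-122 + 126*P + 212*y) = 5 + (122 - 212*y - 126*P) = 127 - 212*y - 126*P)
(-13865/(-43574))/u + B(L(14), -20)/C = -13865/(-43574)/4468 + (127 - 212*(-20) - 126*14)/(-1486) = -13865*(-1/43574)*(1/4468) + (127 + 4240 - 1764)*(-1/1486) = (13865/43574)*(1/4468) + 2603*(-1/1486) = 13865/194688632 - 2603/1486 = -253376952853/144653653576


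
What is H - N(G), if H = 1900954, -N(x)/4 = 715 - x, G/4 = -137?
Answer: 1906006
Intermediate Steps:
G = -548 (G = 4*(-137) = -548)
N(x) = -2860 + 4*x (N(x) = -4*(715 - x) = -2860 + 4*x)
H - N(G) = 1900954 - (-2860 + 4*(-548)) = 1900954 - (-2860 - 2192) = 1900954 - 1*(-5052) = 1900954 + 5052 = 1906006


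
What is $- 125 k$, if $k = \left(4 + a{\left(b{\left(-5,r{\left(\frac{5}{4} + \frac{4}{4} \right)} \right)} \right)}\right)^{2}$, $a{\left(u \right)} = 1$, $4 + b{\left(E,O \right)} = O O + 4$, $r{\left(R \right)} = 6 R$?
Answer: $-3125$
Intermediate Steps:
$b{\left(E,O \right)} = O^{2}$ ($b{\left(E,O \right)} = -4 + \left(O O + 4\right) = -4 + \left(O^{2} + 4\right) = -4 + \left(4 + O^{2}\right) = O^{2}$)
$k = 25$ ($k = \left(4 + 1\right)^{2} = 5^{2} = 25$)
$- 125 k = \left(-125\right) 25 = -3125$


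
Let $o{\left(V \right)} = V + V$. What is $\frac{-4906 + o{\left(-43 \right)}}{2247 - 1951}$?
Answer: $- \frac{624}{37} \approx -16.865$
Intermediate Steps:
$o{\left(V \right)} = 2 V$
$\frac{-4906 + o{\left(-43 \right)}}{2247 - 1951} = \frac{-4906 + 2 \left(-43\right)}{2247 - 1951} = \frac{-4906 - 86}{296} = \left(-4992\right) \frac{1}{296} = - \frac{624}{37}$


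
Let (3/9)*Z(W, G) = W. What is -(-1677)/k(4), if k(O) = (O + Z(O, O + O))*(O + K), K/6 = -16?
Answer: -1677/1472 ≈ -1.1393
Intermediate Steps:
K = -96 (K = 6*(-16) = -96)
Z(W, G) = 3*W
k(O) = 4*O*(-96 + O) (k(O) = (O + 3*O)*(O - 96) = (4*O)*(-96 + O) = 4*O*(-96 + O))
-(-1677)/k(4) = -(-1677)/(4*4*(-96 + 4)) = -(-1677)/(4*4*(-92)) = -(-1677)/(-1472) = -(-1677)*(-1)/1472 = -1*1677/1472 = -1677/1472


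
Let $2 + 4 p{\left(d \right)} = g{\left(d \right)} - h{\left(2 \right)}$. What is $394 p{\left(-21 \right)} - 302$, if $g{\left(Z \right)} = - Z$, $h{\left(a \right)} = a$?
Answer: $\frac{2745}{2} \approx 1372.5$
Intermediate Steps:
$p{\left(d \right)} = -1 - \frac{d}{4}$ ($p{\left(d \right)} = - \frac{1}{2} + \frac{- d - 2}{4} = - \frac{1}{2} + \frac{-2 - d}{4} = - \frac{1}{2} - \left(\frac{1}{2} + \frac{d}{4}\right) = -1 - \frac{d}{4}$)
$394 p{\left(-21 \right)} - 302 = 394 \left(-1 - - \frac{21}{4}\right) - 302 = 394 \left(-1 + \frac{21}{4}\right) - 302 = 394 \cdot \frac{17}{4} - 302 = \frac{3349}{2} - 302 = \frac{2745}{2}$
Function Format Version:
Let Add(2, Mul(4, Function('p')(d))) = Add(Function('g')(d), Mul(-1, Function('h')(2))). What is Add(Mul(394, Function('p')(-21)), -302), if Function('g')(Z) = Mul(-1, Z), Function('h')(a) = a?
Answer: Rational(2745, 2) ≈ 1372.5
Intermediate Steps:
Function('p')(d) = Add(-1, Mul(Rational(-1, 4), d)) (Function('p')(d) = Add(Rational(-1, 2), Mul(Rational(1, 4), Add(Mul(-1, d), Mul(-1, 2)))) = Add(Rational(-1, 2), Mul(Rational(1, 4), Add(Mul(-1, d), -2))) = Add(Rational(-1, 2), Mul(Rational(1, 4), Add(-2, Mul(-1, d)))) = Add(Rational(-1, 2), Add(Rational(-1, 2), Mul(Rational(-1, 4), d))) = Add(-1, Mul(Rational(-1, 4), d)))
Add(Mul(394, Function('p')(-21)), -302) = Add(Mul(394, Add(-1, Mul(Rational(-1, 4), -21))), -302) = Add(Mul(394, Add(-1, Rational(21, 4))), -302) = Add(Mul(394, Rational(17, 4)), -302) = Add(Rational(3349, 2), -302) = Rational(2745, 2)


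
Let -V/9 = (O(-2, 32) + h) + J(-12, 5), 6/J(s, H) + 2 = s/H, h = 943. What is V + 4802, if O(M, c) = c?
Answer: -43568/11 ≈ -3960.7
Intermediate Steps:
J(s, H) = 6/(-2 + s/H)
V = -96390/11 (V = -9*((32 + 943) + 6*5/(-12 - 2*5)) = -9*(975 + 6*5/(-12 - 10)) = -9*(975 + 6*5/(-22)) = -9*(975 + 6*5*(-1/22)) = -9*(975 - 15/11) = -9*10710/11 = -96390/11 ≈ -8762.7)
V + 4802 = -96390/11 + 4802 = -43568/11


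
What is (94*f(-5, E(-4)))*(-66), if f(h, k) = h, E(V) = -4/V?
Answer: 31020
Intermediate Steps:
(94*f(-5, E(-4)))*(-66) = (94*(-5))*(-66) = -470*(-66) = 31020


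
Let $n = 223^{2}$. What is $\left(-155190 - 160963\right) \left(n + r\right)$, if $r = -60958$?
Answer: $3550082037$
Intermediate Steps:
$n = 49729$
$\left(-155190 - 160963\right) \left(n + r\right) = \left(-155190 - 160963\right) \left(49729 - 60958\right) = \left(-316153\right) \left(-11229\right) = 3550082037$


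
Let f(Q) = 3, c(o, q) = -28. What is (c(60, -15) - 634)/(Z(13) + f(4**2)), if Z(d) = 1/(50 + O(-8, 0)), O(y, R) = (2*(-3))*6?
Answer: -9268/43 ≈ -215.53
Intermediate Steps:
O(y, R) = -36 (O(y, R) = -6*6 = -36)
Z(d) = 1/14 (Z(d) = 1/(50 - 36) = 1/14)
(c(60, -15) - 634)/(Z(13) + f(4**2)) = (-28 - 634)/(1/14 + 3) = -662/43/14 = -662*14/43 = -9268/43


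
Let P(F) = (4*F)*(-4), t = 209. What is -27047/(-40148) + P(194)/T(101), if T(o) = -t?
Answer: 130272215/8390932 ≈ 15.525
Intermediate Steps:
P(F) = -16*F
T(o) = -209 (T(o) = -1*209 = -209)
-27047/(-40148) + P(194)/T(101) = -27047/(-40148) - 16*194/(-209) = -27047*(-1/40148) - 3104*(-1/209) = 27047/40148 + 3104/209 = 130272215/8390932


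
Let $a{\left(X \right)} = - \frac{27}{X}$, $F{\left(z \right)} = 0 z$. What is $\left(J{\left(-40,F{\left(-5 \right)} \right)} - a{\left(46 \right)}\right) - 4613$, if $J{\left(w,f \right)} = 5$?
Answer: $- \frac{211941}{46} \approx -4607.4$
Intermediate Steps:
$F{\left(z \right)} = 0$
$a{\left(X \right)} = - \frac{27}{X}$
$\left(J{\left(-40,F{\left(-5 \right)} \right)} - a{\left(46 \right)}\right) - 4613 = \left(5 - - \frac{27}{46}\right) - 4613 = \left(5 + \frac{27}{46}\right) - 4613 = \frac{257}{46} - 4613 = - \frac{211941}{46}$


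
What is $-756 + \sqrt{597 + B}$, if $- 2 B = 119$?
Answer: $-756 + \frac{5 \sqrt{86}}{2} \approx -732.82$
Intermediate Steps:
$B = - \frac{119}{2}$ ($B = \left(- \frac{1}{2}\right) 119 = - \frac{119}{2} \approx -59.5$)
$-756 + \sqrt{597 + B} = -756 + \sqrt{597 - \frac{119}{2}} = -756 + \sqrt{\frac{1075}{2}} = -756 + \frac{5 \sqrt{86}}{2}$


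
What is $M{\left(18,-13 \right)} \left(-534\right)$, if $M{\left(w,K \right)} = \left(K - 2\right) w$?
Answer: $144180$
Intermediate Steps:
$M{\left(w,K \right)} = w \left(-2 + K\right)$ ($M{\left(w,K \right)} = \left(-2 + K\right) w = w \left(-2 + K\right)$)
$M{\left(18,-13 \right)} \left(-534\right) = 18 \left(-2 - 13\right) \left(-534\right) = 18 \left(-15\right) \left(-534\right) = \left(-270\right) \left(-534\right) = 144180$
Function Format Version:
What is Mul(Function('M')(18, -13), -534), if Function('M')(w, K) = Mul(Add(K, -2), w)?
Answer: 144180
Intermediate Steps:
Function('M')(w, K) = Mul(w, Add(-2, K)) (Function('M')(w, K) = Mul(Add(-2, K), w) = Mul(w, Add(-2, K)))
Mul(Function('M')(18, -13), -534) = Mul(Mul(18, Add(-2, -13)), -534) = Mul(Mul(18, -15), -534) = Mul(-270, -534) = 144180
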